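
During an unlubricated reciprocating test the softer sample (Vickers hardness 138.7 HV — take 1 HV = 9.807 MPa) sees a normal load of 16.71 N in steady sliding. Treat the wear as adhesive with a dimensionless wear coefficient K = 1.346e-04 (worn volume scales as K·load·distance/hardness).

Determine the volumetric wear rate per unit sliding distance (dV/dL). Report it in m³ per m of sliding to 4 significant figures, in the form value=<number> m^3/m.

value=1.654e-12 m^3/m

Each operation carries full float precision; intermediate values are shown rounded, and one final rounding: four significant figures.
Convert: Hardness H = 138.7 HV × 9.807 MPa/HV = 1360 MPa = 1.360e+09 Pa.
Expressed in SI base units: W = 16.71 N, H = 1.360e+09 Pa, K = 1.346e-04.
Volumetric rate dV/dL = K·W/H, per unit distance: 1.346e-04 · 16.71 / 1.360e+09 = 1.654e-12 m³/m.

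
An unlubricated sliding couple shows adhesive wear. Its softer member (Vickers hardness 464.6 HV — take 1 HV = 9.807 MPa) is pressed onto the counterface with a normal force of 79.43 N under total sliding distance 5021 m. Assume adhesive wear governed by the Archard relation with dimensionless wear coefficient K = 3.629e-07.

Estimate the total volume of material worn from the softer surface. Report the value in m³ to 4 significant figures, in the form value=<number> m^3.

Intermediates appear rounded — the computation carries exact precision — one final rounding to four significant digits.
Convert: Hardness H = 464.6 HV × 9.807 MPa/HV = 4556 MPa = 4.556e+09 Pa.
Collected in SI base units: W = 79.43 N, H = 4.556e+09 Pa, K = 3.629e-07.
The Archard volume V = K·W·L/H = 3.629e-07 · 79.43 · 5021 / 4.556e+09 = 3.176e-11 m³.

value=3.176e-11 m^3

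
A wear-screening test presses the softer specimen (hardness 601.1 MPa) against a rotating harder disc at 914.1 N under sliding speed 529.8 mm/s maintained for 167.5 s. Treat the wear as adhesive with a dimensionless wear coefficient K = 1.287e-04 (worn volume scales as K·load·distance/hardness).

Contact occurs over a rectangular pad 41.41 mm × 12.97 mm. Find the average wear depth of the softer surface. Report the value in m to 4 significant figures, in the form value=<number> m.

value=3.234e-05 m

Intermediates are displayed rounded — the computation keeps full float precision; a single final rounding: 4 significant figures.
Convert: Sliding speed v = 529.8 mm/s = 0.5298 m/s. The distance L = v·t = 0.5298 m/s × 167.5 s = 88.74 m.
Convert: Hardness H = 601.1 MPa = 6.011e+08 Pa.
Convert: Pad sides 41.41 mm × 12.97 mm = 0.04141 m × 0.01297 m. Contact area A = 0.04141 m × 0.01297 m = 5.371e-04 m².
SI base units throughout: W = 914.1 N, H = 6.011e+08 Pa, K = 1.287e-04.
By Archard's law, V = K·W·L/H = 1.287e-04 · 914.1 · 88.74 / 6.011e+08 = 1.737e-08 m³.
Depth h = V/A = 1.737e-08 / 5.371e-04 = 3.234e-05 m.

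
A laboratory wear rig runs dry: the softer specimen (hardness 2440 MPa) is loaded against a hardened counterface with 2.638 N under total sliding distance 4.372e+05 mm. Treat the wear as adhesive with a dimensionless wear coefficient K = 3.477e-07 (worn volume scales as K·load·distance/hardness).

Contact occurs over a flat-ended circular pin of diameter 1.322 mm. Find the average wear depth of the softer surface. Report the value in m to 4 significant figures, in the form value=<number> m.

value=1.197e-07 m

Intermediates are printed rounded, and all arithmetic maintains full float precision; rounded just once: four significant digits.
Path length L = 4.372e+05 mm = 437.2 m.
Hardness H = 2440 MPa = 2.440e+09 Pa.
Pin diameter d = 1.322 mm = 0.001322 m. Contact area A = π·d²/4 = π·(0.001322 m)²/4 = 1.373e-06 m².
SI base units throughout: W = 2.638 N, H = 2.440e+09 Pa, K = 3.477e-07.
The Archard volume V = K·W·L/H = 3.477e-07 · 2.638 · 437.2 / 2.440e+09 = 1.644e-13 m³.
Wear depth h = V/A = 1.644e-13 / 1.373e-06 = 1.197e-07 m.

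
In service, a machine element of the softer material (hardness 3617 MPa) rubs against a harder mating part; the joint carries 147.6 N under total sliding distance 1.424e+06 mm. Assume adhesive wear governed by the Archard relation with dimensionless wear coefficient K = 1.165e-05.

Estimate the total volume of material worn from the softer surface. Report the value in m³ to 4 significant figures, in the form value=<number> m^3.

value=6.770e-10 m^3

Displayed values are rounded, and every step carries full float precision, and one last rounding: four significant figures.
Path length L = 1.424e+06 mm = 1424 m.
Hardness H = 3617 MPa = 3.617e+09 Pa.
SI base units throughout: W = 147.6 N, H = 3.617e+09 Pa, K = 1.165e-05.
Apply Archard: V = K·W·L/H = 1.165e-05 · 147.6 · 1424 / 3.617e+09 = 6.770e-10 m³.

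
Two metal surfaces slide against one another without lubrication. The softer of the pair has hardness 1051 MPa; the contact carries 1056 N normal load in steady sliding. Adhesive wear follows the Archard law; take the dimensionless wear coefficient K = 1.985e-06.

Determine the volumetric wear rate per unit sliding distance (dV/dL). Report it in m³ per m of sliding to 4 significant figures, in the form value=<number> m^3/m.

value=1.994e-12 m^3/m

Intermediate values are printed rounded; all arithmetic keeps full float precision, and one last rounding to four significant figures.
Hardness H = 1051 MPa = 1.051e+09 Pa.
Collected in SI base units: W = 1056 N, H = 1.051e+09 Pa, K = 1.985e-06.
Wear rate dV/dL = K·W/H, so: 1.985e-06 · 1056 / 1.051e+09 = 1.994e-12 m³/m.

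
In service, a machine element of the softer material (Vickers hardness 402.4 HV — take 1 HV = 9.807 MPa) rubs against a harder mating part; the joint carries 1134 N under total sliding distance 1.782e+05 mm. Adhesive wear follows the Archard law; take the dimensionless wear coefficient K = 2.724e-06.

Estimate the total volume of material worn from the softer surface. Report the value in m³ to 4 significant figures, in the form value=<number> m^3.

The intermediates appear rounded, and all working math carries full float precision — rounded once at the end, at 4 significant figures.
Convert: Path length L = 1.782e+05 mm = 178.2 m.
Convert: Hardness H = 402.4 HV × 9.807 MPa/HV = 3946 MPa = 3.946e+09 Pa.
Restated in SI base units: W = 1134 N, H = 3.946e+09 Pa, K = 2.724e-06.
Archard relation: V = K·W·L/H = 2.724e-06 · 1134 · 178.2 / 3.946e+09 = 1.395e-10 m³.

value=1.395e-10 m^3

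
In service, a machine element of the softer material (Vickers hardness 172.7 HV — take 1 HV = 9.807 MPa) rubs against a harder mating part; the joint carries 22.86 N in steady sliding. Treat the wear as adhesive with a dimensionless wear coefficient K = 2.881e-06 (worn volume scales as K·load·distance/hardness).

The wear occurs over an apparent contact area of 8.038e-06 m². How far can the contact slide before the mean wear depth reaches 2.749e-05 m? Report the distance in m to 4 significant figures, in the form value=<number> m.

Intermediates are displayed rounded; the computation holds full float precision, and one last rounding to 4 significant figures.
Convert: Hardness H = 172.7 HV × 9.807 MPa/HV = 1694 MPa = 1.694e+09 Pa.
Expressed in SI base units: W = 22.86 N, H = 1.694e+09 Pa, K = 2.881e-06.
Limit volume V_lim = h_lim·A = 2.749e-05 · 8.038e-06 = 2.210e-10 m³.
So the life L = V_lim·H/(K·W) = 2.210e-10 · 1.694e+09 / (2.881e-06 · 22.86) = 5682 m.

value=5682 m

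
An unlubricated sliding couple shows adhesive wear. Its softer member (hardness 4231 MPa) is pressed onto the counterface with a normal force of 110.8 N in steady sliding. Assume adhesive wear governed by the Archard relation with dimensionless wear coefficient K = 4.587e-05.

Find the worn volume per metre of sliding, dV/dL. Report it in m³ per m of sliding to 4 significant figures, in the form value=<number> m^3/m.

value=1.201e-12 m^3/m

The computation keeps full float precision, and printed values are rounded, and rounded just once, at 4 significant figures.
Hardness H = 4231 MPa = 4.231e+09 Pa.
In SI base units, W = 110.8 N, H = 4.231e+09 Pa, K = 4.587e-05.
Rate of wear dV/dL = K·W/H: 4.587e-05 · 110.8 / 4.231e+09 = 1.201e-12 m³/m.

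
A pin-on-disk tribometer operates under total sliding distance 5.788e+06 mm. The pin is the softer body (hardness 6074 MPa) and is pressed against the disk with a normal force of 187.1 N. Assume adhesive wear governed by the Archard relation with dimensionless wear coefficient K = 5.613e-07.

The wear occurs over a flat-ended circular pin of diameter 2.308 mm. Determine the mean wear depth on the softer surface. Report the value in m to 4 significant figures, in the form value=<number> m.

value=2.392e-05 m

Every step keeps exact precision, and the intermediates are printed rounded, and a lone final rounding to four significant digits.
Total distance L = 5.788e+06 mm = 5788 m.
Hardness H = 6074 MPa = 6.074e+09 Pa.
Pin diameter d = 2.308 mm = 0.002308 m. Contact area A = π·d²/4 = π·(0.002308 m)²/4 = 4.184e-06 m².
Expressed in SI base units: W = 187.1 N, H = 6.074e+09 Pa, K = 5.613e-07.
By Archard's law, V = K·W·L/H = 5.613e-07 · 187.1 · 5788 / 6.074e+09 = 1.001e-10 m³.
Depth h = V/A = 1.001e-10 / 4.184e-06 = 2.392e-05 m.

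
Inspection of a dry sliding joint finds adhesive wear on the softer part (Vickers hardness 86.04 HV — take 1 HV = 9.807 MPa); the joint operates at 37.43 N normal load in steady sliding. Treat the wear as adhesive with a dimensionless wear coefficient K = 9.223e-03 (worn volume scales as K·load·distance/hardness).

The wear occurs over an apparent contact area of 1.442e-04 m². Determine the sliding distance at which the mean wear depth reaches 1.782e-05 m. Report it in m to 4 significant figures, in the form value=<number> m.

Intermediates are shown rounded; the computation maintains exact precision, and one last rounding: four significant digits.
Convert: Hardness H = 86.04 HV × 9.807 MPa/HV = 843.8 MPa = 8.438e+08 Pa.
Expressed in SI base units: W = 37.43 N, H = 8.438e+08 Pa, K = 9.223e-03.
Permissible volume V_lim = h_lim·A = 1.782e-05 · 1.442e-04 = 2.570e-09 m³.
Inverting, life L = V_lim·H/(K·W) = 2.570e-09 · 8.438e+08 / (9.223e-03 · 37.43) = 6.281 m.

value=6.281 m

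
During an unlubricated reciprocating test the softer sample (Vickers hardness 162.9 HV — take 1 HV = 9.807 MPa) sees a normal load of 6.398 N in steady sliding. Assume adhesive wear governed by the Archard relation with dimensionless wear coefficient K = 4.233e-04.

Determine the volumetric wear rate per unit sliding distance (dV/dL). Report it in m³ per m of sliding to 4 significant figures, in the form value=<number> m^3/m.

The intermediates are printed rounded, and all working math keeps exact precision, and rounded just once: 4 significant figures.
Hardness H = 162.9 HV × 9.807 MPa/HV = 1598 MPa = 1.598e+09 Pa.
Restated in SI base units: W = 6.398 N, H = 1.598e+09 Pa, K = 4.233e-04.
Sliding wear rate dV/dL = K·W/H, per unit distance: 4.233e-04 · 6.398 / 1.598e+09 = 1.695e-12 m³/m.

value=1.695e-12 m^3/m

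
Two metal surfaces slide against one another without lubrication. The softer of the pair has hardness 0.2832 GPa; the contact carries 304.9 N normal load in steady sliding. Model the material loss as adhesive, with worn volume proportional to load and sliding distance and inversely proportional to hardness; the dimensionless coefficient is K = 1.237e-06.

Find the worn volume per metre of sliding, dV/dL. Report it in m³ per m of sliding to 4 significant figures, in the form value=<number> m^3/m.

value=1.332e-12 m^3/m

Intermediates appear rounded, and every step holds full precision. Rounded just once, at 4 significant digits.
Convert: Hardness H = 0.2832 GPa = 2.832e+08 Pa.
SI base units throughout: W = 304.9 N, H = 2.832e+08 Pa, K = 1.237e-06.
Volumetric rate dV/dL = K·W/H, so: 1.237e-06 · 304.9 / 2.832e+08 = 1.332e-12 m³/m.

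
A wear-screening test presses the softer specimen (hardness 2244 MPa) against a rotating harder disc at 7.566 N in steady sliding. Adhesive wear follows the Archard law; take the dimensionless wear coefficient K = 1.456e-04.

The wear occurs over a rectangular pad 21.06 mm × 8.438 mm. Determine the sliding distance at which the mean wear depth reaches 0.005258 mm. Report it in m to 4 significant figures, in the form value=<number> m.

value=1903 m

All working math maintains full float precision; the intermediates appear rounded — a single final rounding to four significant digits.
Hardness H = 2244 MPa = 2.244e+09 Pa.
Pad sides 21.06 mm × 8.438 mm = 0.02106 m × 0.008438 m. Contact area A = 0.02106 m × 0.008438 m = 1.777e-04 m².
Depth limit h_lim = 0.005258 mm = 5.258e-06 m.
Restated in SI base units: W = 7.566 N, H = 2.244e+09 Pa, K = 1.456e-04.
Volume at the limit: V_lim = h_lim·A = 5.258e-06 · 1.777e-04 = 9.344e-10 m³.
Sliding life L = V_lim·H/(K·W) = 9.344e-10 · 2.244e+09 / (1.456e-04 · 7.566) = 1903 m.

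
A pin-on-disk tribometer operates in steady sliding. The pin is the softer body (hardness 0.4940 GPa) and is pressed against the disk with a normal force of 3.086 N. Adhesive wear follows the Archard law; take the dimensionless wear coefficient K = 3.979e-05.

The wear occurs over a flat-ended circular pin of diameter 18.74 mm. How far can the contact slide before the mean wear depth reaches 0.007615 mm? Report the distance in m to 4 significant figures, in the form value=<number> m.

value=8450 m

Displayed values are rounded; each operation maintains exact precision — a lone final rounding to 4 significant digits.
Hardness H = 0.4940 GPa = 4.940e+08 Pa.
Pin diameter d = 18.74 mm = 0.01874 m. Contact area A = π·d²/4 = π·(0.01874 m)²/4 = 2.758e-04 m².
Depth limit h_lim = 0.007615 mm = 7.615e-06 m.
In SI base units: W = 3.086 N, H = 4.940e+08 Pa, K = 3.979e-05.
Volume at the limit: V_lim = h_lim·A = 7.615e-06 · 2.758e-04 = 2.100e-09 m³.
Thus life L = V_lim·H/(K·W) = 2.100e-09 · 4.940e+08 / (3.979e-05 · 3.086) = 8450 m.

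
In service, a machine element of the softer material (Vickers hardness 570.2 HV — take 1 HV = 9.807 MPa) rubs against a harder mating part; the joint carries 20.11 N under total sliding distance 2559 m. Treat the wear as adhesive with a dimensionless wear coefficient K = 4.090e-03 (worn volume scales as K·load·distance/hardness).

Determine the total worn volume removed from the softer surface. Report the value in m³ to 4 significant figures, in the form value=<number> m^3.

Intermediates appear rounded. All arithmetic keeps full float precision. Rounded once at the end to 4 significant digits.
Convert: Hardness H = 570.2 HV × 9.807 MPa/HV = 5592 MPa = 5.592e+09 Pa.
Collected in SI base units: W = 20.11 N, H = 5.592e+09 Pa, K = 4.090e-03.
Wear volume V = K·W·L/H = 4.090e-03 · 20.11 · 2559 / 5.592e+09 = 3.764e-08 m³.

value=3.764e-08 m^3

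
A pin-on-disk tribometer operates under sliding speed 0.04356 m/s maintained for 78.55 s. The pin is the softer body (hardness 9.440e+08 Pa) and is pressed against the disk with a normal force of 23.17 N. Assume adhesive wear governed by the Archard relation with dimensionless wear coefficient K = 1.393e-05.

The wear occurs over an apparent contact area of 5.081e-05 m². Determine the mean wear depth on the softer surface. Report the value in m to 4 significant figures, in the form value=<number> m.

value=2.302e-08 m

Shown intermediates are rounded, and every step runs at full float precision, and a single final rounding, at four significant digits.
Convert: Distance L = v·t = 0.04356 m/s × 78.55 s = 3.422 m.
In SI base units: W = 23.17 N, H = 9.440e+08 Pa, K = 1.393e-05.
Wear volume V = K·W·L/H = 1.393e-05 · 23.17 · 3.422 / 9.440e+08 = 1.170e-12 m³.
Average depth h = V/A = 1.170e-12 / 5.081e-05 = 2.302e-08 m.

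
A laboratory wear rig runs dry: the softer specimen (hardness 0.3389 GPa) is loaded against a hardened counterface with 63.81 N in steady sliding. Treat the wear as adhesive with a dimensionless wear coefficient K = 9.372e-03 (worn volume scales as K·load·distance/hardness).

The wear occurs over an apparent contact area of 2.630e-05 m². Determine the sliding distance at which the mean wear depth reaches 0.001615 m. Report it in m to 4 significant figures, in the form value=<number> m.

value=24.07 m

The algebra maintains full precision, and intermediates are displayed rounded — rounded once at the end to 4 significant digits.
Hardness H = 0.3389 GPa = 3.389e+08 Pa.
In SI base units, W = 63.81 N, H = 3.389e+08 Pa, K = 9.372e-03.
Wearable volume V_lim = h_lim·A = 0.001615 · 2.630e-05 = 4.247e-08 m³.
Sliding life L = V_lim·H/(K·W) = 4.247e-08 · 3.389e+08 / (9.372e-03 · 63.81) = 24.07 m.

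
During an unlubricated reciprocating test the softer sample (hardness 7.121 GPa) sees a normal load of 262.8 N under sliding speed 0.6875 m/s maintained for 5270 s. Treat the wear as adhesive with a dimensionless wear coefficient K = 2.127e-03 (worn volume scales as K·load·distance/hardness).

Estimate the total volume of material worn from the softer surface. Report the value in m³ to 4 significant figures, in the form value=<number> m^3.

value=2.844e-07 m^3

Intermediate values are shown rounded — all arithmetic keeps exact precision; one last rounding, at 4 significant digits.
Distance covered L = v·t = 0.6875 m/s × 5270 s = 3623 m.
Hardness H = 7.121 GPa = 7.121e+09 Pa.
Working in SI base units: W = 262.8 N, H = 7.121e+09 Pa, K = 2.127e-03.
Volume removed: V = K·W·L/H = 2.127e-03 · 262.8 · 3623 / 7.121e+09 = 2.844e-07 m³.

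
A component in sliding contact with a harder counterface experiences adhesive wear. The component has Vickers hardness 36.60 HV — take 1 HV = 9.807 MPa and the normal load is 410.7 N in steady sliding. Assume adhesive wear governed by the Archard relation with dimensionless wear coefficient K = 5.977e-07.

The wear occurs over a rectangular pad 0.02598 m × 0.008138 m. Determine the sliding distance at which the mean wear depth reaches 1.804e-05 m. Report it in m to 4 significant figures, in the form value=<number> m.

value=5577 m

Intermediates appear rounded; each operation runs at full float precision; a lone final rounding: four significant digits.
Convert: Hardness H = 36.60 HV × 9.807 MPa/HV = 358.9 MPa = 3.589e+08 Pa.
Convert: Contact area A = 0.02598 m × 0.008138 m = 2.114e-04 m².
As SI base values: W = 410.7 N, H = 3.589e+08 Pa, K = 5.977e-07.
Volume at the limit: V_lim = h_lim·A = 1.804e-05 · 2.114e-04 = 3.814e-09 m³.
Inverting, life L = V_lim·H/(K·W) = 3.814e-09 · 3.589e+08 / (5.977e-07 · 410.7) = 5577 m.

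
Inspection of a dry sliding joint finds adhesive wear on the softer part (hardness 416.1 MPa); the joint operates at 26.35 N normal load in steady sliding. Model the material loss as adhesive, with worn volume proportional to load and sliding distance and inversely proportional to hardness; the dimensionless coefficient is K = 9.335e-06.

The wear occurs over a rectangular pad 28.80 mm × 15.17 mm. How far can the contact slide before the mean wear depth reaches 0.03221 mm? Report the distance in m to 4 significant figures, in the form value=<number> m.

Every step holds full precision, and printed values are rounded; rounded once at the end, at four significant figures.
Hardness H = 416.1 MPa = 4.161e+08 Pa.
Pad sides 28.80 mm × 15.17 mm = 0.02880 m × 0.01517 m. Contact area A = 0.02880 m × 0.01517 m = 4.369e-04 m².
Depth limit h_lim = 0.03221 mm = 3.221e-05 m.
Working in SI base units: W = 26.35 N, H = 4.161e+08 Pa, K = 9.335e-06.
Permissible volume V_lim = h_lim·A = 3.221e-05 · 4.369e-04 = 1.407e-08 m³.
So the life L = V_lim·H/(K·W) = 1.407e-08 · 4.161e+08 / (9.335e-06 · 26.35) = 2.381e+04 m.

value=2.381e+04 m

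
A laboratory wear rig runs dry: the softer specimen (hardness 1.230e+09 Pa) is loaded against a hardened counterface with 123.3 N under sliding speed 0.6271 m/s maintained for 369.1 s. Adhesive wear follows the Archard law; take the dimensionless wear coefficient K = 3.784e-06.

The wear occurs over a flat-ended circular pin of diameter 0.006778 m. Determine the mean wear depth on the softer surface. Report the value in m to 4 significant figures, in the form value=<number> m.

Each operation carries full float precision; intermediate values appear rounded. Rounded once at the end, at four significant figures.
Total distance L = v·t = 0.6271 m/s × 369.1 s = 231.5 m.
Contact area A = π·d²/4 = π·(0.006778 m)²/4 = 3.608e-05 m².
Expressed in SI base units: W = 123.3 N, H = 1.230e+09 Pa, K = 3.784e-06.
Archard relation: V = K·W·L/H = 3.784e-06 · 123.3 · 231.5 / 1.230e+09 = 8.780e-11 m³.
Mean wear depth h = V/A = 8.780e-11 / 3.608e-05 = 2.433e-06 m.

value=2.433e-06 m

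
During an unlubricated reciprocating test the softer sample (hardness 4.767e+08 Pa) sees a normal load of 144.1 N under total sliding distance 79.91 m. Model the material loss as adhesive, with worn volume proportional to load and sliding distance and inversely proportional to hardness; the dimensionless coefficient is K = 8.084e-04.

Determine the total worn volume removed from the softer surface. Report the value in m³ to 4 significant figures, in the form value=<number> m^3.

value=1.953e-08 m^3

The intermediates are shown rounded; all working math maintains exact precision; rounded just once: four significant figures.
Collected in SI base units: W = 144.1 N, H = 4.767e+08 Pa, K = 8.084e-04.
Archard relation: V = K·W·L/H = 8.084e-04 · 144.1 · 79.91 / 4.767e+08 = 1.953e-08 m³.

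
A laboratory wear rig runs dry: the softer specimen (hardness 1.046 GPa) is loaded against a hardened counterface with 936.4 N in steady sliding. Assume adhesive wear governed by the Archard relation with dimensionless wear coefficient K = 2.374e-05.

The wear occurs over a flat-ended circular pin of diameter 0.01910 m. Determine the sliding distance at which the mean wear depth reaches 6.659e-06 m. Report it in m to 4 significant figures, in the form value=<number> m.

value=89.77 m

Printed values are rounded — the algebra keeps full precision. Rounded once at the end, at four significant digits.
Hardness H = 1.046 GPa = 1.046e+09 Pa.
Contact area A = π·d²/4 = π·(0.01910 m)²/4 = 2.865e-04 m².
Collected in SI base units: W = 936.4 N, H = 1.046e+09 Pa, K = 2.374e-05.
Permissible volume V_lim = h_lim·A = 6.659e-06 · 2.865e-04 = 1.908e-09 m³.
Thus life L = V_lim·H/(K·W) = 1.908e-09 · 1.046e+09 / (2.374e-05 · 936.4) = 89.77 m.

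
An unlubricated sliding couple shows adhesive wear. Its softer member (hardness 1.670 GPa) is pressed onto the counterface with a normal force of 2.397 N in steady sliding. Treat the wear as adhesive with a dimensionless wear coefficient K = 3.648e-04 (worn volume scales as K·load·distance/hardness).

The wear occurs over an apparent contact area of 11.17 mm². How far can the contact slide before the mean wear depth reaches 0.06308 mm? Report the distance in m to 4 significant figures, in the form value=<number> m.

value=1346 m

All arithmetic holds full precision. Intermediate values appear rounded. Rounded just once: 4 significant digits.
Convert: Hardness H = 1.670 GPa = 1.670e+09 Pa.
Convert: Contact area A = 11.17 mm² = 1.117e-05 m².
Convert: Depth limit h_lim = 0.06308 mm = 6.308e-05 m.
In SI base units: W = 2.397 N, H = 1.670e+09 Pa, K = 3.648e-04.
At the depth limit, V_lim = h_lim·A = 6.308e-05 · 1.117e-05 = 7.046e-10 m³.
Sliding life L = V_lim·H/(K·W) = 7.046e-10 · 1.670e+09 / (3.648e-04 · 2.397) = 1346 m.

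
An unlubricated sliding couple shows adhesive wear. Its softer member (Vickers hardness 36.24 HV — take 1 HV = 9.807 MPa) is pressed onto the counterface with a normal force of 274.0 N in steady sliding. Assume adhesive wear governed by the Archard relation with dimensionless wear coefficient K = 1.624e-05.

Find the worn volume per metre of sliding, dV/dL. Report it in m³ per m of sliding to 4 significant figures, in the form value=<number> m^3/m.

value=1.252e-11 m^3/m

All arithmetic keeps full precision, and printed values are rounded — rounded once at the end: four significant digits.
Hardness H = 36.24 HV × 9.807 MPa/HV = 355.4 MPa = 3.554e+08 Pa.
Collected in SI base units: W = 274.0 N, H = 3.554e+08 Pa, K = 1.624e-05.
Wear rate dV/dL = K·W/H: 1.624e-05 · 274.0 / 3.554e+08 = 1.252e-11 m³/m.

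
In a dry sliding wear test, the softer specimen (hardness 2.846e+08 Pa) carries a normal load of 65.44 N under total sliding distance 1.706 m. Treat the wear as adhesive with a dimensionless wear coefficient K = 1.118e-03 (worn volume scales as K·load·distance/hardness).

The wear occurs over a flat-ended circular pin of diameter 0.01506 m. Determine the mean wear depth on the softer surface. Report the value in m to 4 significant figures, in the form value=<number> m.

Each operation runs at full float precision; displayed values are rounded — a single final rounding, at four significant digits.
Contact area A = π·d²/4 = π·(0.01506 m)²/4 = 1.781e-04 m².
In SI base units: W = 65.44 N, H = 2.846e+08 Pa, K = 1.118e-03.
Archard relation: V = K·W·L/H = 1.118e-03 · 65.44 · 1.706 / 2.846e+08 = 4.386e-10 m³.
Depth of wear h = V/A = 4.386e-10 / 1.781e-04 = 2.462e-06 m.

value=2.462e-06 m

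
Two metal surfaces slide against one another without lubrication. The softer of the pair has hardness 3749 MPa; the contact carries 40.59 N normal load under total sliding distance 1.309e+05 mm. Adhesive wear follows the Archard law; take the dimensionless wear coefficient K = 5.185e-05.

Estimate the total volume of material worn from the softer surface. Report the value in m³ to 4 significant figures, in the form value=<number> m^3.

value=7.348e-11 m^3

The algebra holds full float precision. Intermediate values are shown rounded — one last rounding: four significant figures.
Convert: Total distance L = 1.309e+05 mm = 130.9 m.
Convert: Hardness H = 3749 MPa = 3.749e+09 Pa.
Collected in SI base units: W = 40.59 N, H = 3.749e+09 Pa, K = 5.185e-05.
Apply Archard: V = K·W·L/H = 5.185e-05 · 40.59 · 130.9 / 3.749e+09 = 7.348e-11 m³.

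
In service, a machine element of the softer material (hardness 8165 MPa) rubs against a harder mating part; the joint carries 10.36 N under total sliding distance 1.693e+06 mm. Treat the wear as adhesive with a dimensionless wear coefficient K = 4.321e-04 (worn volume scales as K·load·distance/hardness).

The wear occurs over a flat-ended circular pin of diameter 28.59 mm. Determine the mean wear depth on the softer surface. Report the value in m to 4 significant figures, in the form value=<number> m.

value=1.446e-06 m

Intermediates are shown rounded. Each operation maintains full float precision. Rounded once at the end to 4 significant digits.
Distance covered L = 1.693e+06 mm = 1693 m.
Hardness H = 8165 MPa = 8.165e+09 Pa.
Pin diameter d = 28.59 mm = 0.02859 m. Contact area A = π·d²/4 = π·(0.02859 m)²/4 = 6.420e-04 m².
SI base units throughout: W = 10.36 N, H = 8.165e+09 Pa, K = 4.321e-04.
Archard volume V = K·W·L/H = 4.321e-04 · 10.36 · 1693 / 8.165e+09 = 9.282e-10 m³.
Depth of wear h = V/A = 9.282e-10 / 6.420e-04 = 1.446e-06 m.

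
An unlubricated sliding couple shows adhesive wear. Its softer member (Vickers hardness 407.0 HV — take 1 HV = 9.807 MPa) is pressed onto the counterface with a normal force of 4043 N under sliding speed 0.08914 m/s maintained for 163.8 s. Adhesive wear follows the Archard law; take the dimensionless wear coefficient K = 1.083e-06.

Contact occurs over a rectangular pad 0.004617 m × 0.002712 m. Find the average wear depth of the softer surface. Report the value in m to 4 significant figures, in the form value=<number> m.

Intermediate values are printed rounded — all working math runs at exact precision — rounded once at the end: four significant digits.
Total distance L = v·t = 0.08914 m/s × 163.8 s = 14.60 m.
Hardness H = 407.0 HV × 9.807 MPa/HV = 3991 MPa = 3.991e+09 Pa.
Contact area A = 0.004617 m × 0.002712 m = 1.252e-05 m².
Restated in SI base units: W = 4043 N, H = 3.991e+09 Pa, K = 1.083e-06.
Archard relation: V = K·W·L/H = 1.083e-06 · 4043 · 14.60 / 3.991e+09 = 1.602e-11 m³.
Mean depth h = V/A = 1.602e-11 / 1.252e-05 = 1.279e-06 m.

value=1.279e-06 m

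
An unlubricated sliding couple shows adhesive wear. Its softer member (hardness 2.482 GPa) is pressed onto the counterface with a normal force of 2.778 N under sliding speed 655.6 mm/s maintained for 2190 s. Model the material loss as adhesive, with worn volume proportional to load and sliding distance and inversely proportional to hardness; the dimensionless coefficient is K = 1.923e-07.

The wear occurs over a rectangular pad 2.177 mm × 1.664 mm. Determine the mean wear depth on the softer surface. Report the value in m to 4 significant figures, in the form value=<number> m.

Intermediates are printed rounded — the algebra maintains full float precision; rounded just once, at four significant figures.
Sliding speed v = 655.6 mm/s = 0.6556 m/s. The distance L = v·t = 0.6556 m/s × 2190 s = 1436 m.
Hardness H = 2.482 GPa = 2.482e+09 Pa.
Pad sides 2.177 mm × 1.664 mm = 0.002177 m × 0.001664 m. Contact area A = 0.002177 m × 0.001664 m = 3.623e-06 m².
As SI base values: W = 2.778 N, H = 2.482e+09 Pa, K = 1.923e-07.
Volume removed: V = K·W·L/H = 1.923e-07 · 2.778 · 1436 / 2.482e+09 = 3.090e-13 m³.
Average depth h = V/A = 3.090e-13 / 3.623e-06 = 8.531e-08 m.

value=8.531e-08 m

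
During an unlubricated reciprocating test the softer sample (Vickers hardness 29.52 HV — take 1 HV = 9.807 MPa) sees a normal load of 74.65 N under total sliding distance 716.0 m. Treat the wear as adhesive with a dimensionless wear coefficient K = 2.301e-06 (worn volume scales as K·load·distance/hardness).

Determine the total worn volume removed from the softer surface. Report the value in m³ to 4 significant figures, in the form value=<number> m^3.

value=4.248e-10 m^3

The algebra keeps full float precision. Intermediates appear rounded — one last rounding, at 4 significant digits.
Convert: Hardness H = 29.52 HV × 9.807 MPa/HV = 289.5 MPa = 2.895e+08 Pa.
In SI base units, W = 74.65 N, H = 2.895e+08 Pa, K = 2.301e-06.
Apply Archard: V = K·W·L/H = 2.301e-06 · 74.65 · 716.0 / 2.895e+08 = 4.248e-10 m³.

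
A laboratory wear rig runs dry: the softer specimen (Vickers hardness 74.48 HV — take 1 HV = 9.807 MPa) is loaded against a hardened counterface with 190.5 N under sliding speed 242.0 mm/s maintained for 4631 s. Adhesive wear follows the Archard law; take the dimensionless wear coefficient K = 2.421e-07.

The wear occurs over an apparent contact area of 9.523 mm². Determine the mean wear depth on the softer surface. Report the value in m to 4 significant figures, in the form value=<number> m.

value=7.431e-06 m

Every step maintains full float precision, and intermediates are displayed rounded. Rounded just once: four significant figures.
Sliding speed v = 242.0 mm/s = 0.2420 m/s. Sliding distance L = v·t = 0.2420 m/s × 4631 s = 1121 m.
Hardness H = 74.48 HV × 9.807 MPa/HV = 730.4 MPa = 7.304e+08 Pa.
Contact area A = 9.523 mm² = 9.523e-06 m².
Expressed in SI base units: W = 190.5 N, H = 7.304e+08 Pa, K = 2.421e-07.
Archard volume V = K·W·L/H = 2.421e-07 · 190.5 · 1121 / 7.304e+08 = 7.076e-11 m³.
Depth h = V/A = 7.076e-11 / 9.523e-06 = 7.431e-06 m.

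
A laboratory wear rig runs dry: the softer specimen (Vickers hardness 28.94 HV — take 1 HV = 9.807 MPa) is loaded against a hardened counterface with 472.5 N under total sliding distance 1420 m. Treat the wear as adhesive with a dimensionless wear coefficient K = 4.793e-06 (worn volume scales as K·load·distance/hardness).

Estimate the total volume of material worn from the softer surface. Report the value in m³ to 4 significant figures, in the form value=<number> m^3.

All working math keeps full precision — intermediates are printed rounded — rounded once at the end, at four significant figures.
Convert: Hardness H = 28.94 HV × 9.807 MPa/HV = 283.8 MPa = 2.838e+08 Pa.
In SI base units, W = 472.5 N, H = 2.838e+08 Pa, K = 4.793e-06.
Wear volume V = K·W·L/H = 4.793e-06 · 472.5 · 1420 / 2.838e+08 = 1.133e-08 m³.

value=1.133e-08 m^3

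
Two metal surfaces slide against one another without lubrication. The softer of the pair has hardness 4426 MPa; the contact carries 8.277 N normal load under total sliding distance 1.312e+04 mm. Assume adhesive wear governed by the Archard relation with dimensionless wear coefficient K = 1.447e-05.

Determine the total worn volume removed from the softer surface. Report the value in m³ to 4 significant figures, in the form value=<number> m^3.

All working math keeps exact precision, and displayed values are rounded. Rounded once at the end to four significant digits.
Convert: Distance L = 1.312e+04 mm = 13.12 m.
Convert: Hardness H = 4426 MPa = 4.426e+09 Pa.
In SI base units, W = 8.277 N, H = 4.426e+09 Pa, K = 1.447e-05.
Apply Archard: V = K·W·L/H = 1.447e-05 · 8.277 · 13.12 / 4.426e+09 = 3.550e-13 m³.

value=3.550e-13 m^3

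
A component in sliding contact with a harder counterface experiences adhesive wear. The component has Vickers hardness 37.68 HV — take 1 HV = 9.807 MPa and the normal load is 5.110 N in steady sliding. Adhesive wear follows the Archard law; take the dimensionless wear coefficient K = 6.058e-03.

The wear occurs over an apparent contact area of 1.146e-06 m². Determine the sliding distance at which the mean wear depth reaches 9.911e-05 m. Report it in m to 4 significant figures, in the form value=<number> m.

The intermediates appear rounded — the computation runs at full precision. Rounded once at the end, at four significant figures.
Convert: Hardness H = 37.68 HV × 9.807 MPa/HV = 369.5 MPa = 3.695e+08 Pa.
As SI base values: W = 5.110 N, H = 3.695e+08 Pa, K = 6.058e-03.
Wearable volume V_lim = h_lim·A = 9.911e-05 · 1.146e-06 = 1.136e-10 m³.
Sliding life L = V_lim·H/(K·W) = 1.136e-10 · 3.695e+08 / (6.058e-03 · 5.110) = 1.356 m.

value=1.356 m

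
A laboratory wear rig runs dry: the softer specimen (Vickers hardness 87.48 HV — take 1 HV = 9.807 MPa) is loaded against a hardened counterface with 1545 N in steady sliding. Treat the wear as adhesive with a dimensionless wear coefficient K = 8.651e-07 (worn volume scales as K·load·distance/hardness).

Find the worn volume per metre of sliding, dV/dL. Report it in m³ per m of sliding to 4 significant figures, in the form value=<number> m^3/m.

value=1.558e-12 m^3/m

The computation keeps full float precision — intermediates are shown rounded, and a lone final rounding to 4 significant digits.
Hardness H = 87.48 HV × 9.807 MPa/HV = 857.9 MPa = 8.579e+08 Pa.
Collected in SI base units: W = 1545 N, H = 8.579e+08 Pa, K = 8.651e-07.
Sliding wear rate dV/dL = K·W/H, so: 8.651e-07 · 1545 / 8.579e+08 = 1.558e-12 m³/m.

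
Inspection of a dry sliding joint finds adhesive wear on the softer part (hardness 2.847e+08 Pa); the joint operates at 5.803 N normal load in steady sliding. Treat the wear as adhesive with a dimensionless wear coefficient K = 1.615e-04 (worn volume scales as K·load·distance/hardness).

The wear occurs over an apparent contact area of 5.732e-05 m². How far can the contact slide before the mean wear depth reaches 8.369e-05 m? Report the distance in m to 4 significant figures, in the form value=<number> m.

Intermediates appear rounded. Each operation carries exact precision — a lone final rounding, at 4 significant digits.
In SI base units, W = 5.803 N, H = 2.847e+08 Pa, K = 1.615e-04.
Wearable volume V_lim = h_lim·A = 8.369e-05 · 5.732e-05 = 4.797e-09 m³.
Inverting, life L = V_lim·H/(K·W) = 4.797e-09 · 2.847e+08 / (1.615e-04 · 5.803) = 1457 m.

value=1457 m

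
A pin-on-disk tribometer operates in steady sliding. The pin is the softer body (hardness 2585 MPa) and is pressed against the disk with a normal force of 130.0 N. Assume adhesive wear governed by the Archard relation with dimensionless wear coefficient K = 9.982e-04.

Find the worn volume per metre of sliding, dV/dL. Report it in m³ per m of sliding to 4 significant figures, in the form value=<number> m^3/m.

The intermediates are displayed rounded; the algebra keeps exact precision — a single final rounding, at four significant figures.
Convert: Hardness H = 2585 MPa = 2.585e+09 Pa.
SI base units throughout: W = 130.0 N, H = 2.585e+09 Pa, K = 9.982e-04.
Wear rate dV/dL = K·W/H (independent of L): 9.982e-04 · 130.0 / 2.585e+09 = 5.020e-11 m³/m.

value=5.020e-11 m^3/m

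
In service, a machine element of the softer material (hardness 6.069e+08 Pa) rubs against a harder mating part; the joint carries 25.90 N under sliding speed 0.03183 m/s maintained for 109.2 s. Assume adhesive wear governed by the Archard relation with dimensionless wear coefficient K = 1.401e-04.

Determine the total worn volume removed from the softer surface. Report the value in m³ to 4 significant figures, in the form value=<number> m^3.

value=2.078e-11 m^3

All arithmetic keeps full precision — intermediates are shown rounded. Rounded once at the end: four significant figures.
Convert: Distance L = v·t = 0.03183 m/s × 109.2 s = 3.476 m.
Working in SI base units: W = 25.90 N, H = 6.069e+08 Pa, K = 1.401e-04.
Apply Archard: V = K·W·L/H = 1.401e-04 · 25.90 · 3.476 / 6.069e+08 = 2.078e-11 m³.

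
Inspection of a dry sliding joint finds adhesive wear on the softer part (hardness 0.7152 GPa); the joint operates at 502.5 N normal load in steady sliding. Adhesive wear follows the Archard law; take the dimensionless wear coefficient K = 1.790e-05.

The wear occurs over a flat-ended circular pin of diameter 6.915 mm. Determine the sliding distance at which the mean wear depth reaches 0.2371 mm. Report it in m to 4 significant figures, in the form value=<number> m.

Intermediates are shown rounded; every step runs at exact precision, and a single final rounding, at 4 significant figures.
Convert: Hardness H = 0.7152 GPa = 7.152e+08 Pa.
Convert: Pin diameter d = 6.915 mm = 0.006915 m. Contact area A = π·d²/4 = π·(0.006915 m)²/4 = 3.756e-05 m².
Convert: Depth limit h_lim = 0.2371 mm = 2.371e-04 m.
Collected in SI base units: W = 502.5 N, H = 7.152e+08 Pa, K = 1.790e-05.
Limit volume V_lim = h_lim·A = 2.371e-04 · 3.756e-05 = 8.904e-09 m³.
Life L = V_lim·H/(K·W) = 8.904e-09 · 7.152e+08 / (1.790e-05 · 502.5) = 708.0 m.

value=708.0 m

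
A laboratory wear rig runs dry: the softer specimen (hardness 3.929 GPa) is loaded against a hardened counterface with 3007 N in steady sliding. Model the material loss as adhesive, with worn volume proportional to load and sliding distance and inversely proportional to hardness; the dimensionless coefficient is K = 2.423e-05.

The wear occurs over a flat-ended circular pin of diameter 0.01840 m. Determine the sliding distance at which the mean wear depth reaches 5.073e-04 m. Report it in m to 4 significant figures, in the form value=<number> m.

value=7274 m

All working math holds exact precision. Intermediate values are displayed rounded; rounded once at the end, at four significant figures.
Convert: Hardness H = 3.929 GPa = 3.929e+09 Pa.
Convert: Contact area A = π·d²/4 = π·(0.01840 m)²/4 = 2.659e-04 m².
In SI base units: W = 3007 N, H = 3.929e+09 Pa, K = 2.423e-05.
Wearable volume V_lim = h_lim·A = 5.073e-04 · 2.659e-04 = 1.349e-07 m³.
Life L = V_lim·H/(K·W) = 1.349e-07 · 3.929e+09 / (2.423e-05 · 3007) = 7274 m.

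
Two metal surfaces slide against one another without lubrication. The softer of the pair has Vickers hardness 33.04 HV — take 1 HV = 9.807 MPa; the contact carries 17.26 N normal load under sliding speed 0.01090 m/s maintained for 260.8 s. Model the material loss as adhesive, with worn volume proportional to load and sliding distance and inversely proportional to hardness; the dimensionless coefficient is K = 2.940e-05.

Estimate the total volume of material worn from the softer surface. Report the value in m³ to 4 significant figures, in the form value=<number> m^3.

The algebra keeps full float precision. Shown intermediates are rounded; a lone final rounding to 4 significant digits.
Convert: Sliding distance L = v·t = 0.01090 m/s × 260.8 s = 2.843 m.
Convert: Hardness H = 33.04 HV × 9.807 MPa/HV = 324.0 MPa = 3.240e+08 Pa.
Working in SI base units: W = 17.26 N, H = 3.240e+08 Pa, K = 2.940e-05.
By Archard's law, V = K·W·L/H = 2.940e-05 · 17.26 · 2.843 / 3.240e+08 = 4.452e-12 m³.

value=4.452e-12 m^3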